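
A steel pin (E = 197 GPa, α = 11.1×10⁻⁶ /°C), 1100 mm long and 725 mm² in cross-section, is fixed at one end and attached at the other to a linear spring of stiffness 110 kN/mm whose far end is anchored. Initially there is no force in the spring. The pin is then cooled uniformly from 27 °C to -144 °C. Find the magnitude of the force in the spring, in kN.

P ≈ 124 kN

Free thermal contraction: δ_free = αΔT L = 11.1×10⁻⁶ × 171 × 1100 = 2.088 mm.
Let P be the tensile force in the spring. The pin extends elastically by PL/(AE) and the spring stretches by P/k; together these equal δ_free.
So P = δ_free / [L/(AE) + 1/k] = 2.088 / [ 1100/(725×197×10³) + 1/(110×10³) ].
P = 2.088 / 1.679×10⁻⁵ = 124300 N.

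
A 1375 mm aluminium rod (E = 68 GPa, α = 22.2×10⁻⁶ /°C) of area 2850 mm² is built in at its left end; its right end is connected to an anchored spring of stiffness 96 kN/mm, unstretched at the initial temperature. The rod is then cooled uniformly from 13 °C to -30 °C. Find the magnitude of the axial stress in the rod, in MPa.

Free thermal contraction: δ_free = αΔT L = 22.2×10⁻⁶ × 43 × 1375 = 1.313 mm.
Let P be the tensile force in the spring. The rod extends elastically by PL/(AE) and the spring stretches by P/k; together these equal δ_free.
P [ L/(AE) + 1/k ] = δ_free → P [ 1375/(2850×68×10³) + 1/(96×10³) ] = 1.313.
P = 1.313 / 1.751×10⁻⁵ = 74950 N.
σ = P/A = 74950/2850 = 26.3 MPa.

σ ≈ 26.3 MPa (tensile)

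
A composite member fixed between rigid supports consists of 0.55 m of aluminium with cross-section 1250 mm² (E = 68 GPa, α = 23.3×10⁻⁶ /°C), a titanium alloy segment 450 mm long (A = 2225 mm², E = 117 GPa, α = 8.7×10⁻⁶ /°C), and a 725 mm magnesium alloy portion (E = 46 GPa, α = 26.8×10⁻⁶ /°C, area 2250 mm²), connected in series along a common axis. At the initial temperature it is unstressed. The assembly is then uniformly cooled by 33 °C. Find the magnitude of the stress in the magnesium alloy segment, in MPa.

σ ≈ 34.9 MPa (tensile)

Free thermal contraction of the whole bar: Σ αᵢΔT Lᵢ = 23.3×10⁻⁶×33×550 + 8.7×10⁻⁶×33×450 + 26.8×10⁻⁶×33×725 = 1.193 mm.
The rigid supports impose zero overall length change; the single axial force P common to all segments must satisfy P Σ Lᵢ/(AᵢEᵢ) = δ_free.
The series flexibility is Σ Lᵢ/(AᵢEᵢ) = 550/(1250×68×10³) + 450/(2225×117×10³) + 725/(2250×46×10³) = 1.52×10⁻⁵ mm/N.
P = 1.193 / 1.52×10⁻⁵ = 78480 N = 78.48 kN, tensile.
σ_{magnesium alloy} = P / A = 78480 / 2250 = 34.88 MPa.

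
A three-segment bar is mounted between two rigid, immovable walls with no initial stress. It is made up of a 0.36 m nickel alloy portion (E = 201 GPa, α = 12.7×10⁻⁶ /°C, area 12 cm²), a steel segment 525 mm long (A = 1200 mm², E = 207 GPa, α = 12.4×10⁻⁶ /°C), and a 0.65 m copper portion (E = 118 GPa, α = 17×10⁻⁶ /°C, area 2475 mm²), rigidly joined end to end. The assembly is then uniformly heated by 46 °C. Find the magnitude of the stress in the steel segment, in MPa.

With the walls removed the bar would change length by δ_free = Σ αᵢΔT Lᵢ = 12.7×10⁻⁶×46×360 + 12.4×10⁻⁶×46×525 + 17×10⁻⁶×46×650 = 1.018 mm.
Since the ends are fixed, an axial force P builds up, equal in every segment, with P · Σ Lᵢ/(AᵢEᵢ) = δ_free.
Σ Lᵢ/(AᵢEᵢ) = 360/(1200×201×10³) + 525/(1200×207×10³) + 650/(2475×118×10³) = 5.832×10⁻⁶ mm/N.
Hence P = δ_free / Σ(L/AE) = 1.018/5.832×10⁻⁶ = 174.6 kN (compressive).
σ_{steel} = P / A = 174600 / 1200 = 145.5 MPa.

σ ≈ 145 MPa (compressive)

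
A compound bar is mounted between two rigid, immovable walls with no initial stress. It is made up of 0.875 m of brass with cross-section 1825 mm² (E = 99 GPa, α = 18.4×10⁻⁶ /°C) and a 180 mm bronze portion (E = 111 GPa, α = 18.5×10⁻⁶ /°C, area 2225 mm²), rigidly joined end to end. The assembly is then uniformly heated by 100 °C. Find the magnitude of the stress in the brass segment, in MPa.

If the supports were absent, the total length change would be Σ αᵢΔT Lᵢ = 18.4×10⁻⁶×100×875 + 18.5×10⁻⁶×100×180 = 1.943 mm.
Since the ends are fixed, an axial force P builds up, equal in every segment, with P · Σ Lᵢ/(AᵢEᵢ) = δ_free.
The series flexibility is Σ Lᵢ/(AᵢEᵢ) = 875/(1825×99×10³) + 180/(2225×111×10³) = 5.572×10⁻⁶ mm/N.
So P = 1.943 / 5.572×10⁻⁶ = 348.7 kN, compressive.
σ_{brass} = P / A = 348700 / 1825 = 191.1 MPa.

σ ≈ 191 MPa (compressive)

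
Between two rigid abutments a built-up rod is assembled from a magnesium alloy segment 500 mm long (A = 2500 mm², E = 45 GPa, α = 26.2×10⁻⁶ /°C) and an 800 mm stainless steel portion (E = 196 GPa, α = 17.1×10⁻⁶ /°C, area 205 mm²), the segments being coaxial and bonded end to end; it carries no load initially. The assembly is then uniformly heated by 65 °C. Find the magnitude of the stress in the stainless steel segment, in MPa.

σ ≈ 349 MPa (compressive)

Free thermal expansion of the whole bar: Σ αᵢΔT Lᵢ = 26.2×10⁻⁶×65×500 + 17.1×10⁻⁶×65×800 = 1.741 mm.
Since the ends are fixed, an axial force P builds up, equal in every segment, with P · Σ Lᵢ/(AᵢEᵢ) = δ_free.
Σ Lᵢ/(AᵢEᵢ) = 500/(2500×45×10³) + 800/(205×196×10³) = 2.435×10⁻⁵ mm/N.
P = 1.741 / 2.435×10⁻⁵ = 71470 N = 71.47 kN, compressive.
σ_{stainless steel} = P / A = 71470 / 205 = 348.6 MPa.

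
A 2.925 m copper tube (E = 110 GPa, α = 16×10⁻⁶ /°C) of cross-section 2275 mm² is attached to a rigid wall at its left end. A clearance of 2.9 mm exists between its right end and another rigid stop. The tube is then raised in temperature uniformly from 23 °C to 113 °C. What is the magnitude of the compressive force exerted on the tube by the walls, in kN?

Free thermal elongation = αΔT L = 16×10⁻⁶ × 90 × 2925 = 4.212 mm.
The gap closes (δ_free > 2.9 mm) and the wall then resists a further 4.212 − 2.9 = 1.312 mm of expansion.
So σ = E(δ_free − g)/L = 110×10³ × 1.312/2925 = 49.34 MPa.
Force on the wall = σA = 49.34 × 2275 mm² = 112.2 kN.

P ≈ 112 kN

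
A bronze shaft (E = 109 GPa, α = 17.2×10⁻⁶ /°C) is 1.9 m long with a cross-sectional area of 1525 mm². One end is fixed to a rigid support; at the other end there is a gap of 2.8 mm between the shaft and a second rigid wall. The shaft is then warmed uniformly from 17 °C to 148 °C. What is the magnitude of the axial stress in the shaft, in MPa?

Free thermal elongation = αΔT L = 17.2×10⁻⁶ × 131 × 1900 = 4.281 mm.
After closing the 2.8 mm clearance, 4.281 − 2.8 = 1.481 mm of expansion remains to be suppressed by the wall.
Compatibility: PL/(AE) = 1.481 mm, so σ = P/A = E × (1.481/1900) = 84.97 MPa.

σ ≈ 85 MPa (compressive)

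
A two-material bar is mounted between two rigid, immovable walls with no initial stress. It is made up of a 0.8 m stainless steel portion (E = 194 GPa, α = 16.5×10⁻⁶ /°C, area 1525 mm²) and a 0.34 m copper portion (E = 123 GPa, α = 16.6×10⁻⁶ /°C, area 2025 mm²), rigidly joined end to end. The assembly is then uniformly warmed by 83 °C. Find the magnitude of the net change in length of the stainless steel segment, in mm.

If the supports were absent, the total length change would be Σ αᵢΔT Lᵢ = 16.5×10⁻⁶×83×800 + 16.6×10⁻⁶×83×340 = 1.564 mm.
The rigid supports impose zero overall length change; the single axial force P common to all segments must satisfy P Σ Lᵢ/(AᵢEᵢ) = δ_free.
The series flexibility is Σ Lᵢ/(AᵢEᵢ) = 800/(1525×194×10³) + 340/(2025×123×10³) = 4.069×10⁻⁶ mm/N.
So P = 1.564 / 4.069×10⁻⁶ = 384.4 kN, compressive.
For the stainless steel segment, free thermal change = 16.5×10⁻⁶×83×800 = 1.096 mm and elastic change from P = 384400×800/(1525×194×10³) = 1.039 mm; these oppose, so the net change is 0.0562 mm (segment lengthens).

|ΔL| ≈ 0.0562 mm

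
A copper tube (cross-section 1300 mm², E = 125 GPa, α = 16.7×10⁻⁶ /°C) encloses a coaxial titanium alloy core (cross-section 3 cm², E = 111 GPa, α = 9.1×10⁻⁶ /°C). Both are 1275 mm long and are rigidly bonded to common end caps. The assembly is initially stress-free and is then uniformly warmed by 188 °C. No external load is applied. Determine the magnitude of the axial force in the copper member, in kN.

P ≈ 39.5 kN (compressive in the copper)

Equilibrium of a rigid end plate with no external load gives equal and opposite internal forces ±P in the two members. Since α_{copper} > α_{titanium alloy}, heating drives the copper into compression and the titanium alloy into tension.
Setting the final lengths equal and cancelling L: (α₁ − α₂)ΔT = P/(A₁E₁) + P/(A₂E₂).
|α₁ − α₂|·ΔT = 7.6×10⁻⁶ × 188 = 0.001429.
1/(A₁E₁) + 1/(A₂E₂) = 1/(1300×125×10³) + 1/(300×111×10³) = 3.618×10⁻⁸ N⁻¹.
So P = 0.001429 / 3.618×10⁻⁸ = 39.49 kN.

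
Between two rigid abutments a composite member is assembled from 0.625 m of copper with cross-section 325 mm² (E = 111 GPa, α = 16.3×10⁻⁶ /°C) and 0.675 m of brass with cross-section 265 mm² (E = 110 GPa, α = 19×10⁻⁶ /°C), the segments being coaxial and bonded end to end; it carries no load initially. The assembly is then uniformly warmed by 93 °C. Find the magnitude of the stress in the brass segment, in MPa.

σ ≈ 200 MPa (compressive)

If the supports were absent, the total length change would be Σ αᵢΔT Lᵢ = 16.3×10⁻⁶×93×625 + 19×10⁻⁶×93×675 = 2.14 mm.
Since the ends are fixed, an axial force P builds up, equal in every segment, with P · Σ Lᵢ/(AᵢEᵢ) = δ_free.
The series flexibility is Σ Lᵢ/(AᵢEᵢ) = 625/(325×111×10³) + 675/(265×110×10³) = 4.048×10⁻⁵ mm/N.
Hence P = δ_free / Σ(L/AE) = 2.14/4.048×10⁻⁵ = 52.87 kN (compressive).
σ_{brass} = P / A = 52870 / 265 = 199.5 MPa.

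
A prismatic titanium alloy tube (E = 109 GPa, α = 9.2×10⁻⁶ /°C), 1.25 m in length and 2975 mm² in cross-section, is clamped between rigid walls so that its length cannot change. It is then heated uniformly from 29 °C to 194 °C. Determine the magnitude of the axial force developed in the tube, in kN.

With zero net strain, σ = E·αΔT = 109 GPa × 9.2×10⁻⁶ × 165 = 165.5 MPa.
P = AEαΔT = 2975 × 109×10³ × 9.2×10⁻⁶ × 165 = 492.2 kN (compressive).

P ≈ 492 kN (compressive)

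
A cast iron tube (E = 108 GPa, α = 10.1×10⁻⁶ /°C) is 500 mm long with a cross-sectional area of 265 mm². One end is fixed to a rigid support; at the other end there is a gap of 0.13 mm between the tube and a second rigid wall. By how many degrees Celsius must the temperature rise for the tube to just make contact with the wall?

ΔT ≈ 25.7 °C

Contact occurs when the free expansion equals the gap: αΔT L = 0.13 mm.
ΔT = 0.13 / (10.1×10⁻⁶ × 500) = 25.74 °C.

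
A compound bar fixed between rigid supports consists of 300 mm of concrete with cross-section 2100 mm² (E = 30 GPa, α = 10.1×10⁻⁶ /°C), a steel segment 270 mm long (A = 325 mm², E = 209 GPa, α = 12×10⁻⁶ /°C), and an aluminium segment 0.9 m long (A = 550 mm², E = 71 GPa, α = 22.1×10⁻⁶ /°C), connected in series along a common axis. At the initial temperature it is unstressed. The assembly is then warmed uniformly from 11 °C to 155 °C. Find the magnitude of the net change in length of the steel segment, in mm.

If the supports were absent, the total length change would be Σ αᵢΔT Lᵢ = 10.1×10⁻⁶×144×300 + 12×10⁻⁶×144×270 + 22.1×10⁻⁶×144×900 = 3.767 mm.
The rigid supports impose zero overall length change; the single axial force P common to all segments must satisfy P Σ Lᵢ/(AᵢEᵢ) = δ_free.
Σ Lᵢ/(AᵢEᵢ) = 300/(2100×30×10³) + 270/(325×209×10³) + 900/(550×71×10³) = 3.178×10⁻⁵ mm/N.
Hence P = δ_free / Σ(L/AE) = 3.767/3.178×10⁻⁵ = 118.5 kN (compressive).
For the steel segment, free thermal change = 12×10⁻⁶×144×270 = 0.4666 mm and elastic change from P = 118500×270/(325×209×10³) = 0.4711 mm; these oppose, so the net change is 0.00455 mm (segment shortens).

|ΔL| ≈ 0.00455 mm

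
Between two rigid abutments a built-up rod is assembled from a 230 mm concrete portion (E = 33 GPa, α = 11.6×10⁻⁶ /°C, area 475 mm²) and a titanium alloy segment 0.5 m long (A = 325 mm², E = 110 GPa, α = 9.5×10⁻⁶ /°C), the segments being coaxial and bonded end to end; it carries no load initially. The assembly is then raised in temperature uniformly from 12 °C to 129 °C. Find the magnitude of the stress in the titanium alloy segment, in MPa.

σ ≈ 93.2 MPa (compressive)

Free thermal expansion of the whole bar: Σ αᵢΔT Lᵢ = 11.6×10⁻⁶×117×230 + 9.5×10⁻⁶×117×500 = 0.8679 mm.
Since the ends are fixed, an axial force P builds up, equal in every segment, with P · Σ Lᵢ/(AᵢEᵢ) = δ_free.
Σ Lᵢ/(AᵢEᵢ) = 230/(475×33×10³) + 500/(325×110×10³) = 2.866×10⁻⁵ mm/N.
Hence P = δ_free / Σ(L/AE) = 0.8679/2.866×10⁻⁵ = 30.28 kN (compressive).
σ_{titanium alloy} = P / A = 30280 / 325 = 93.18 MPa.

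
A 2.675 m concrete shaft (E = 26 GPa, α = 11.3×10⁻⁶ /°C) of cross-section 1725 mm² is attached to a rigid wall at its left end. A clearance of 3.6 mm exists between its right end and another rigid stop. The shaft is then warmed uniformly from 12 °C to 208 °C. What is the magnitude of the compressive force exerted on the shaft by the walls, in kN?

Free thermal elongation = αΔT L = 11.3×10⁻⁶ × 196 × 2675 = 5.925 mm.
This exceeds the 3.6 mm gap, so the wall pushes back. The portion of expansion that must be recovered elastically is δ_free − gap = 5.925 − 3.6 = 2.325 mm.
So σ = E(δ_free − g)/L = 26×10³ × 2.325/2675 = 22.59 MPa.
Force on the wall = σA = 22.59 × 1725 mm² = 38.97 kN.

P ≈ 39 kN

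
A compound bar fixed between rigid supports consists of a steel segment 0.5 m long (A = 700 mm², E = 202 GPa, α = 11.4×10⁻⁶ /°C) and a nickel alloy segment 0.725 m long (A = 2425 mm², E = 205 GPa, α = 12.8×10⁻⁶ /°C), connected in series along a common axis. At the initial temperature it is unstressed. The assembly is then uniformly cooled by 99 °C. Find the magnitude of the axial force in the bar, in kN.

If the supports were absent, the total length change would be Σ αᵢΔT Lᵢ = 11.4×10⁻⁶×99×500 + 12.8×10⁻⁶×99×725 = 1.483 mm.
The rigid supports impose zero overall length change; the single axial force P common to all segments must satisfy P Σ Lᵢ/(AᵢEᵢ) = δ_free.
Σ Lᵢ/(AᵢEᵢ) = 500/(700×202×10³) + 725/(2425×205×10³) = 4.994×10⁻⁶ mm/N.
Hence P = δ_free / Σ(L/AE) = 1.483/4.994×10⁻⁶ = 296.9 kN (tensile).

P ≈ 297 kN (tensile)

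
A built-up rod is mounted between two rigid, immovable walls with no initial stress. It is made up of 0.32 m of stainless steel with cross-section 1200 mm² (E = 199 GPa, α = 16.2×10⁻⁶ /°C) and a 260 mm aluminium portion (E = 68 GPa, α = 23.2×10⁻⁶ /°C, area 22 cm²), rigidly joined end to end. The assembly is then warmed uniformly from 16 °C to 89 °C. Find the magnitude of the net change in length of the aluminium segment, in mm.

Free thermal expansion of the whole bar: Σ αᵢΔT Lᵢ = 16.2×10⁻⁶×73×320 + 23.2×10⁻⁶×73×260 = 0.8188 mm.
The rigid supports impose zero overall length change; the single axial force P common to all segments must satisfy P Σ Lᵢ/(AᵢEᵢ) = δ_free.
Σ Lᵢ/(AᵢEᵢ) = 320/(1200×199×10³) + 260/(2200×68×10³) = 3.078×10⁻⁶ mm/N.
P = 0.8188 / 3.078×10⁻⁶ = 266000 N = 266 kN, compressive.
For the aluminium segment, free thermal change = 23.2×10⁻⁶×73×260 = 0.4403 mm and elastic change from P = 266000×260/(2200×68×10³) = 0.4623 mm; these oppose, so the net change is 0.022 mm (segment shortens).

|ΔL| ≈ 0.022 mm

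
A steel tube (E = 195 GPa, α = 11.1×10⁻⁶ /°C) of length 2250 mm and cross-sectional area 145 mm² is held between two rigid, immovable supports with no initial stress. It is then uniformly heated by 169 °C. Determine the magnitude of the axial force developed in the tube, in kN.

P ≈ 53 kN (compressive)

With zero net strain, σ = E·αΔT = 195 GPa × 11.1×10⁻⁶ × 169 = 365.8 MPa.
Axial force P = σA = 365.8 × 145 = 53040 N = 53.04 kN, compressive.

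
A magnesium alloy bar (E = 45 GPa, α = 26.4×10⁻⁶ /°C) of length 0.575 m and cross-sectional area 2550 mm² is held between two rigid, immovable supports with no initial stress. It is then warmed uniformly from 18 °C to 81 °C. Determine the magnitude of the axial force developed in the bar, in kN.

P ≈ 191 kN (compressive)

With zero net strain, σ = E·αΔT = 45 GPa × 26.4×10⁻⁶ × 63 = 74.84 MPa.
Axial force P = σA = 74.84 × 2550 = 190900 N = 190.9 kN, compressive.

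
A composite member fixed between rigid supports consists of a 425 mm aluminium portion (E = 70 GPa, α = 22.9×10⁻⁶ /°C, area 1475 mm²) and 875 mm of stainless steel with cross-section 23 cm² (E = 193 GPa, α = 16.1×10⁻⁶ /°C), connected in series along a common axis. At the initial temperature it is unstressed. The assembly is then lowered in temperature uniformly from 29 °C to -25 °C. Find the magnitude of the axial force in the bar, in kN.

If the supports were absent, the total length change would be Σ αᵢΔT Lᵢ = 22.9×10⁻⁶×54×425 + 16.1×10⁻⁶×54×875 = 1.286 mm.
Since the ends are fixed, an axial force P builds up, equal in every segment, with P · Σ Lᵢ/(AᵢEᵢ) = δ_free.
Σ Lᵢ/(AᵢEᵢ) = 425/(1475×70×10³) + 875/(2300×193×10³) = 6.087×10⁻⁶ mm/N.
P = 1.286 / 6.087×10⁻⁶ = 211300 N = 211.3 kN, tensile.

P ≈ 211 kN (tensile)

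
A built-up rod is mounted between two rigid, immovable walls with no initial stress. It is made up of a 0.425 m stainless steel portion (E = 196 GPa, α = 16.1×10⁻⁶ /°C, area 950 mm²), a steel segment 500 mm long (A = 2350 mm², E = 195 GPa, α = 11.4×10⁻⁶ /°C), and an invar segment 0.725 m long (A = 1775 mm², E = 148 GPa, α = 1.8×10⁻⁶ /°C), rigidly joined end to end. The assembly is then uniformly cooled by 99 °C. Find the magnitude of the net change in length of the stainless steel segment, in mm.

Free thermal contraction of the whole bar: Σ αᵢΔT Lᵢ = 16.1×10⁻⁶×99×425 + 11.4×10⁻⁶×99×500 + 1.8×10⁻⁶×99×725 = 1.371 mm.
Since the ends are fixed, an axial force P builds up, equal in every segment, with P · Σ Lᵢ/(AᵢEᵢ) = δ_free.
Σ Lᵢ/(AᵢEᵢ) = 425/(950×196×10³) + 500/(2350×195×10³) + 725/(1775×148×10³) = 6.133×10⁻⁶ mm/N.
P = 1.371 / 6.133×10⁻⁶ = 223500 N = 223.5 kN, tensile.
For the stainless steel segment, free thermal change = 16.1×10⁻⁶×99×425 = 0.6774 mm and elastic change from P = 223500×425/(950×196×10³) = 0.5102 mm; these oppose, so the net change is 0.167 mm (segment shortens).

|ΔL| ≈ 0.167 mm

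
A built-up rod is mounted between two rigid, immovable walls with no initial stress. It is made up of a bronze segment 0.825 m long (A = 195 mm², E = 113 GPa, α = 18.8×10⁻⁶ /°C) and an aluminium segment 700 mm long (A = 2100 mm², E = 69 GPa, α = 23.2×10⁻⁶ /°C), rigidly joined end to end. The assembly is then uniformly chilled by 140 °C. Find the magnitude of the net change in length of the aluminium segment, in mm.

With the walls removed the bar would change length by δ_free = Σ αᵢΔT Lᵢ = 18.8×10⁻⁶×140×825 + 23.2×10⁻⁶×140×700 = 4.445 mm.
Since the ends are fixed, an axial force P builds up, equal in every segment, with P · Σ Lᵢ/(AᵢEᵢ) = δ_free.
The series flexibility is Σ Lᵢ/(AᵢEᵢ) = 825/(195×113×10³) + 700/(2100×69×10³) = 4.227×10⁻⁵ mm/N.
P = 4.445 / 4.227×10⁻⁵ = 105200 N = 105.2 kN, tensile.
For the aluminium segment, free thermal change = 23.2×10⁻⁶×140×700 = 2.274 mm and elastic change from P = 105200×700/(2100×69×10³) = 0.508 mm; these oppose, so the net change is 1.77 mm (segment shortens).

|ΔL| ≈ 1.77 mm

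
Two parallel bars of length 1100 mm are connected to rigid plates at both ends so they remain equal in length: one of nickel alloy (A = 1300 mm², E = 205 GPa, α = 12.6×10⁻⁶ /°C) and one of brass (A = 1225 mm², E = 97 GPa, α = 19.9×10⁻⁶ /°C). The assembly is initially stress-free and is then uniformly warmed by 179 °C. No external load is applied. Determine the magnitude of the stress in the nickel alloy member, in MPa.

Equilibrium of a rigid end plate with no external load gives equal and opposite internal forces ±P in the two members. Since α_{brass} > α_{nickel alloy}, heating drives the brass into compression and the nickel alloy into tension.
Setting the final lengths equal and cancelling L: (α₁ − α₂)ΔT = P/(A₁E₁) + P/(A₂E₂).
|α₁ − α₂|·ΔT = 7.3×10⁻⁶ × 179 = 0.001307.
1/(A₁E₁) + 1/(A₂E₂) = 1/(1300×205×10³) + 1/(1225×97×10³) = 1.217×10⁻⁸ N⁻¹.
P = 0.001307 / 1.217×10⁻⁸ = 107400 N = 107.4 kN.
σ_{nickel alloy} = P/A₁ = 107400/1300 = 82.61 MPa, tensile.

σ ≈ 82.6 MPa (tensile)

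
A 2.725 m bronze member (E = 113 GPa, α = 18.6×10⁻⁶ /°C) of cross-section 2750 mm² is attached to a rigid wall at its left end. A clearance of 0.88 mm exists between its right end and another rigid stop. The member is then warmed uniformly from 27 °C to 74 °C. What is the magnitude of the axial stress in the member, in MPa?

σ ≈ 62.3 MPa (compressive)

Unrestrained expansion: δ_free = αΔT L = 18.6×10⁻⁶ × 47 × 2725 = 2.382 mm.
The gap closes (δ_free > 0.88 mm) and the wall then resists a further 2.382 − 0.88 = 1.502 mm of expansion.
That suppressed elongation corresponds to σ = E·Δ/L = 113×10³ × 1.502/2725 = 62.29 MPa.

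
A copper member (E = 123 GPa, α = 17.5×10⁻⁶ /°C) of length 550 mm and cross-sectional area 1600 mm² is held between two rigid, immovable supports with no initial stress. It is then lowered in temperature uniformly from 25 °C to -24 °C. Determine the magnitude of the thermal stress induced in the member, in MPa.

σ ≈ 105 MPa (tensile)

Because both ends are immovable the net strain is zero, and the suppressed thermal strain is αΔT = 17.5×10⁻⁶ × 49 = 857.5×10⁻⁶.
σ = EαΔT = 123×10³ × 17.5×10⁻⁶ × 49 = 105.5 MPa (tensile; the member is trying to contract).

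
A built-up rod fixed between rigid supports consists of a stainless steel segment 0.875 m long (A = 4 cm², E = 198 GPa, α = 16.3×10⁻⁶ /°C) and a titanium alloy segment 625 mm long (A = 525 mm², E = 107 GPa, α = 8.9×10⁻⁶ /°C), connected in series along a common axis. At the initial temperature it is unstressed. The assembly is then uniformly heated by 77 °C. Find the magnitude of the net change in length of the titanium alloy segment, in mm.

|ΔL| ≈ 0.338 mm

With the walls removed the bar would change length by δ_free = Σ αᵢΔT Lᵢ = 16.3×10⁻⁶×77×875 + 8.9×10⁻⁶×77×625 = 1.527 mm.
The walls prevent any net length change, so an axial force P (same in every segment) develops. Compatibility: P · Σ Lᵢ/(AᵢEᵢ) = δ_free.
Σ Lᵢ/(AᵢEᵢ) = 875/(400×198×10³) + 625/(525×107×10³) = 2.217×10⁻⁵ mm/N.
So P = 1.527 / 2.217×10⁻⁵ = 68.84 kN, compressive.
For the titanium alloy segment, free thermal change = 8.9×10⁻⁶×77×625 = 0.4283 mm and elastic change from P = 68840×625/(525×107×10³) = 0.7659 mm; these oppose, so the net change is 0.338 mm (segment shortens).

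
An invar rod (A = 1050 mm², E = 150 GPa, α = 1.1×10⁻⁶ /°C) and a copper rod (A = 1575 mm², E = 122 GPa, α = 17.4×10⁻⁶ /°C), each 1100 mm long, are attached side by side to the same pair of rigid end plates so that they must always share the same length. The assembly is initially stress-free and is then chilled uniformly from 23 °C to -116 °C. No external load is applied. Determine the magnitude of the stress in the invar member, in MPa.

σ ≈ 187 MPa (compressive)

Both members must finish at the same length. With the larger α, the copper tends to over-contract; the plates restrain it, putting the copper in tension and the invar in compression. With no external load the two internal forces are equal and opposite, magnitude P.
Equating the net (thermal + elastic) strains gives |α₁ − α₂|·ΔT = P·[1/(A₁E₁) + 1/(A₂E₂)].
|α₁ − α₂|·ΔT = 16.3×10⁻⁶ × 139 = 0.002266.
1/(A₁E₁) + 1/(A₂E₂) = 1/(1050×150×10³) + 1/(1575×122×10³) = 1.155×10⁻⁸ N⁻¹.
P = 0.002266 / 1.155×10⁻⁸ = 196100 N = 196.1 kN.
σ_{invar} = P/A₁ = 196100/1050 = 186.8 MPa, compressive.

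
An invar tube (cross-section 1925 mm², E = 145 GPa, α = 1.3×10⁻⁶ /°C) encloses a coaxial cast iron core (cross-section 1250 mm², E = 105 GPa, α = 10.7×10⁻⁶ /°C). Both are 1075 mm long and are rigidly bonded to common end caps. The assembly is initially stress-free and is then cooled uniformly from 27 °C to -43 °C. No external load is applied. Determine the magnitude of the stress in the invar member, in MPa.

σ ≈ 30.5 MPa (compressive)

The cast iron has the larger α, so on cooling it would change length more than the invar if both were free. The rigid plates force a common final length, so the cast iron is put into tension and the invar into compression, with equal and opposite forces P (no external load).
Setting the final lengths equal and cancelling L: (α₁ − α₂)ΔT = P/(A₁E₁) + P/(A₂E₂).
|α₁ − α₂|·ΔT = 9.4×10⁻⁶ × 70 = 0.000658.
1/(A₁E₁) + 1/(A₂E₂) = 1/(1925×145×10³) + 1/(1250×105×10³) = 1.12×10⁻⁸ N⁻¹.
P = 0.000658 / 1.12×10⁻⁸ = 58740 N = 58.74 kN.
σ_{invar} = P/A₁ = 58740/1925 = 30.51 MPa, compressive.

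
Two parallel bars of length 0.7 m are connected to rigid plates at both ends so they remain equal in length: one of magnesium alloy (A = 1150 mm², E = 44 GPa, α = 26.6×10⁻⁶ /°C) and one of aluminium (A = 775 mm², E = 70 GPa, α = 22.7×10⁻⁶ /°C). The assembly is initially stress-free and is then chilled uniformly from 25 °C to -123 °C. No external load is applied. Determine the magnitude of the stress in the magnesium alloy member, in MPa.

σ ≈ 13.1 MPa (tensile)

The magnesium alloy has the larger α, so on cooling it would change length more than the aluminium if both were free. The rigid plates force a common final length, so the magnesium alloy is put into tension and the aluminium into compression, with equal and opposite forces P (no external load).
Compatibility of the two members (thermal + elastic change equal): (α₁ − α₂)ΔT = P·[1/(A₁E₁) + 1/(A₂E₂)].
|α₁ − α₂|·ΔT = 3.9×10⁻⁶ × 148 = 0.0005772.
1/(A₁E₁) + 1/(A₂E₂) = 1/(1150×44×10³) + 1/(775×70×10³) = 3.82×10⁻⁸ N⁻¹.
P = 0.0005772 / 3.82×10⁻⁸ = 15110 N = 15.11 kN.
σ_{magnesium alloy} = P/A₁ = 15110/1150 = 13.14 MPa, tensile.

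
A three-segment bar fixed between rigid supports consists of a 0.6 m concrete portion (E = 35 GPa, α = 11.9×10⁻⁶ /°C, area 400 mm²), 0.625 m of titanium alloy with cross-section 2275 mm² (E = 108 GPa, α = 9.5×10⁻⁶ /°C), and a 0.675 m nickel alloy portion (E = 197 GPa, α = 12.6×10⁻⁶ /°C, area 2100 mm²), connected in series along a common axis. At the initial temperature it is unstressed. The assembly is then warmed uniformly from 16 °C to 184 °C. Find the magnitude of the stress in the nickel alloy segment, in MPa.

σ ≈ 36.7 MPa (compressive)

With the walls removed the bar would change length by δ_free = Σ αᵢΔT Lᵢ = 11.9×10⁻⁶×168×600 + 9.5×10⁻⁶×168×625 + 12.6×10⁻⁶×168×675 = 3.626 mm.
Since the ends are fixed, an axial force P builds up, equal in every segment, with P · Σ Lᵢ/(AᵢEᵢ) = δ_free.
The series flexibility is Σ Lᵢ/(AᵢEᵢ) = 600/(400×35×10³) + 625/(2275×108×10³) + 675/(2100×197×10³) = 4.703×10⁻⁵ mm/N.
P = 3.626 / 4.703×10⁻⁵ = 77090 N = 77.09 kN, compressive.
σ_{nickel alloy} = P / A = 77090 / 2100 = 36.71 MPa.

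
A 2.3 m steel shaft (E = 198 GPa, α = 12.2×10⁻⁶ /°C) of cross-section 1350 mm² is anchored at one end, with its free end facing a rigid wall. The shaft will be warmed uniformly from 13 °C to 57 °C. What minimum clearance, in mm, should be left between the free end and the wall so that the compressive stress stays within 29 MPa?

g ≈ 0.898 mm

Free expansion if unrestrained: δ_free = αΔT L = 12.2×10⁻⁶ × 44 × 2300 = 1.235 mm.
A stress of 29 MPa corresponds to the wall pushing the shaft back by σL/E = 29×2300/(198×10³) = 0.3369 mm.
So the gap has to take up the difference, g_min = δ_free − σL/E = 1.235 − 0.3369 = 0.8978 mm.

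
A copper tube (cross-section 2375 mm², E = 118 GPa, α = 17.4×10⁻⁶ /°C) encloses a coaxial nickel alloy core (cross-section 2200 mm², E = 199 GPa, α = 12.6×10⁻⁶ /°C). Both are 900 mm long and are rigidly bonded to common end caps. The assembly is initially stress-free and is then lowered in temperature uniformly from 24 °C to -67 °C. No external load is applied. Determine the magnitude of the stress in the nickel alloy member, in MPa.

σ ≈ 33.9 MPa (compressive)

The copper has the larger α, so on cooling it would change length more than the nickel alloy if both were free. The rigid plates force a common final length, so the copper is put into tension and the nickel alloy into compression, with equal and opposite forces P (no external load).
Setting the final lengths equal and cancelling L: (α₁ − α₂)ΔT = P/(A₁E₁) + P/(A₂E₂).
|α₁ − α₂|·ΔT = 4.8×10⁻⁶ × 91 = 0.0004368.
1/(A₁E₁) + 1/(A₂E₂) = 1/(2375×118×10³) + 1/(2200×199×10³) = 5.852×10⁻⁹ N⁻¹.
P = 0.0004368 / 5.852×10⁻⁹ = 74640 N = 74.64 kN.
σ_{nickel alloy} = P/A₂ = 74640/2200 = 33.93 MPa, compressive.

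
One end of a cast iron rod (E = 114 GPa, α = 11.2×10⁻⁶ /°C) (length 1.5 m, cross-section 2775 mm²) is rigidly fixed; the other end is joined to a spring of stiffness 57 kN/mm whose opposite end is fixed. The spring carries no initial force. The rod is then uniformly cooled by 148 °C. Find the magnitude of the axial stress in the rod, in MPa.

If the spring were absent the rod would shorten by αΔT L = 11.2×10⁻⁶ × 148 × 1500 = 2.486 mm.
With a force P in the spring, the elastic change of the rod is PL/(AE) and that of the spring is P/k; compatibility requires their sum to equal δ_free.
P [ L/(AE) + 1/k ] = δ_free → P [ 1500/(2775×114×10³) + 1/(57×10³) ] = 2.486.
P = 2.486 / 2.229×10⁻⁵ = 111600 N.
σ = P/A = 111600/2775 = 40.21 MPa.

σ ≈ 40.2 MPa (tensile)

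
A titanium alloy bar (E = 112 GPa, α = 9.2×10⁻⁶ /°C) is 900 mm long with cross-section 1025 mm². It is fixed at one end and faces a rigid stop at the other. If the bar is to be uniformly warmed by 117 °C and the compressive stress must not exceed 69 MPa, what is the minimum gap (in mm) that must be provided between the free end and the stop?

With no wall the bar would lengthen by αΔT L = 9.2×10⁻⁶ × 117 × 900 = 0.9688 mm.
A stress of 69 MPa corresponds to the wall pushing the bar back by σL/E = 69×900/(112×10³) = 0.5545 mm.
So the gap has to take up the difference, g_min = δ_free − σL/E = 0.9688 − 0.5545 = 0.4143 mm.

g ≈ 0.414 mm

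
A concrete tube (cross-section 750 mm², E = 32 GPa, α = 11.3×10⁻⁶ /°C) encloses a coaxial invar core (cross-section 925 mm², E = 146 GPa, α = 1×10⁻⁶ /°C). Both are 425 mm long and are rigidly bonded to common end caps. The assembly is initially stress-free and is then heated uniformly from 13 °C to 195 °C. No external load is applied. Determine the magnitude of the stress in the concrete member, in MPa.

σ ≈ 50.9 MPa (compressive)

The concrete has the larger α, so on heating it would change length more than the invar if both were free. The rigid plates force a common final length, so the concrete is put into compression and the invar into tension, with equal and opposite forces P (no external load).
Compatibility of the two members (thermal + elastic change equal): (α₁ − α₂)ΔT = P·[1/(A₁E₁) + 1/(A₂E₂)].
|α₁ − α₂|·ΔT = 10.3×10⁻⁶ × 182 = 0.001875.
1/(A₁E₁) + 1/(A₂E₂) = 1/(750×32×10³) + 1/(925×146×10³) = 4.907×10⁻⁸ N⁻¹.
So P = 0.001875 / 4.907×10⁻⁸ = 38.2 kN.
σ_{concrete} = P/A₁ = 38200/750 = 50.94 MPa, compressive.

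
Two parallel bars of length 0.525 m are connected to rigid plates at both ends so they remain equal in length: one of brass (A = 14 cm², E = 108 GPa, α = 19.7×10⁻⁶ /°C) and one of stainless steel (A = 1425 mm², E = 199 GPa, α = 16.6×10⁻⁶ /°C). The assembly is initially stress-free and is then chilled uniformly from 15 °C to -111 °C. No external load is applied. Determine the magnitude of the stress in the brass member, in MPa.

Both members must finish at the same length. With the larger α, the brass tends to over-contract; the plates restrain it, putting the brass in tension and the stainless steel in compression. With no external load the two internal forces are equal and opposite, magnitude P.
Compatibility of the two members (thermal + elastic change equal): (α₁ − α₂)ΔT = P·[1/(A₁E₁) + 1/(A₂E₂)].
|α₁ − α₂|·ΔT = 3.1×10⁻⁶ × 126 = 0.0003906.
1/(A₁E₁) + 1/(A₂E₂) = 1/(1400×108×10³) + 1/(1425×199×10³) = 1.014×10⁻⁸ N⁻¹.
P = 0.0003906 / 1.014×10⁻⁸ = 38520 N = 38.52 kN.
σ_{brass} = P/A₁ = 38520/1400 = 27.51 MPa, tensile.

σ ≈ 27.5 MPa (tensile)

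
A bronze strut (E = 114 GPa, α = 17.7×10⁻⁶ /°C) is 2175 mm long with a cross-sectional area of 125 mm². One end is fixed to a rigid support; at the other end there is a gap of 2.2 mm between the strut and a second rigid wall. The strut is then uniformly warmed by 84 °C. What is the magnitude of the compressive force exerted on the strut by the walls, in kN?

P ≈ 6.77 kN

If the wall were absent the strut would grow by αΔT L = 17.7×10⁻⁶ × 84 × 2175 = 3.234 mm.
This exceeds the 2.2 mm gap, so the wall pushes back. The portion of expansion that must be recovered elastically is δ_free − gap = 3.234 − 2.2 = 1.034 mm.
Compatibility: PL/(AE) = 1.034 mm, so σ = P/A = E × (1.034/2175) = 54.18 MPa.
Force on the wall = σA = 54.18 × 125 mm² = 6.773 kN.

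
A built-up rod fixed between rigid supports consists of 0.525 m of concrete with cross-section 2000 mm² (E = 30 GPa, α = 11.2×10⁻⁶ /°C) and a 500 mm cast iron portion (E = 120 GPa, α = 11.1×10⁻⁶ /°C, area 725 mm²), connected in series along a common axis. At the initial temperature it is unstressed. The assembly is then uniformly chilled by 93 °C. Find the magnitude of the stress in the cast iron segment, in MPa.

With the walls removed the bar would change length by δ_free = Σ αᵢΔT Lᵢ = 11.2×10⁻⁶×93×525 + 11.1×10⁻⁶×93×500 = 1.063 mm.
The walls prevent any net length change, so an axial force P (same in every segment) develops. Compatibility: P · Σ Lᵢ/(AᵢEᵢ) = δ_free.
Σ Lᵢ/(AᵢEᵢ) = 525/(2000×30×10³) + 500/(725×120×10³) = 1.45×10⁻⁵ mm/N.
So P = 1.063 / 1.45×10⁻⁵ = 73.32 kN, tensile.
σ_{cast iron} = P / A = 73320 / 725 = 101.1 MPa.

σ ≈ 101 MPa (tensile)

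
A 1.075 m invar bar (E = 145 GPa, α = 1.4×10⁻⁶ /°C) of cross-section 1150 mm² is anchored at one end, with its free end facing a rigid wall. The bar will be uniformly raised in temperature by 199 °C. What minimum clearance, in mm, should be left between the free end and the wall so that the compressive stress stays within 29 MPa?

With no wall the bar would lengthen by αΔT L = 1.4×10⁻⁶ × 199 × 1075 = 0.2995 mm.
A stress of 29 MPa corresponds to the wall pushing the bar back by σL/E = 29×1075/(145×10³) = 0.215 mm.
So the gap has to take up the difference, g_min = δ_free − σL/E = 0.2995 − 0.215 = 0.0845 mm.

g ≈ 0.0845 mm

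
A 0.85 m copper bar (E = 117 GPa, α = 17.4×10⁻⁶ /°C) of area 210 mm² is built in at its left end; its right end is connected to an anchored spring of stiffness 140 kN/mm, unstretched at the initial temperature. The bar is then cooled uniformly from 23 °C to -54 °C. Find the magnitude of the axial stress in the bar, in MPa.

σ ≈ 130 MPa (tensile)

If the spring were absent the bar would shorten by αΔT L = 17.4×10⁻⁶ × 77 × 850 = 1.139 mm.
With a force P in the spring, the elastic change of the bar is PL/(AE) and that of the spring is P/k; compatibility requires their sum to equal δ_free.
So P = δ_free / [L/(AE) + 1/k] = 1.139 / [ 850/(210×117×10³) + 1/(140×10³) ].
P = 1.139 / 4.174×10⁻⁵ = 27290 N.
σ = P/A = 27290/210 = 129.9 MPa.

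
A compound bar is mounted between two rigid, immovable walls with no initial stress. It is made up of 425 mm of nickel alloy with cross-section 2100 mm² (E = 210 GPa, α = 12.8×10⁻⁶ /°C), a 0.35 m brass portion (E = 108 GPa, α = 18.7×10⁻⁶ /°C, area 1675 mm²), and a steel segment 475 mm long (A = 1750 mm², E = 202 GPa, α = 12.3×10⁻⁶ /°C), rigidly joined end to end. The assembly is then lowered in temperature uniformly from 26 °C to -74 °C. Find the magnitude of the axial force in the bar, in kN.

Free thermal contraction of the whole bar: Σ αᵢΔT Lᵢ = 12.8×10⁻⁶×100×425 + 18.7×10⁻⁶×100×350 + 12.3×10⁻⁶×100×475 = 1.783 mm.
Since the ends are fixed, an axial force P builds up, equal in every segment, with P · Σ Lᵢ/(AᵢEᵢ) = δ_free.
Σ Lᵢ/(AᵢEᵢ) = 425/(2100×210×10³) + 350/(1675×108×10³) + 475/(1750×202×10³) = 4.242×10⁻⁶ mm/N.
P = 1.783 / 4.242×10⁻⁶ = 420200 N = 420.2 kN, tensile.

P ≈ 420 kN (tensile)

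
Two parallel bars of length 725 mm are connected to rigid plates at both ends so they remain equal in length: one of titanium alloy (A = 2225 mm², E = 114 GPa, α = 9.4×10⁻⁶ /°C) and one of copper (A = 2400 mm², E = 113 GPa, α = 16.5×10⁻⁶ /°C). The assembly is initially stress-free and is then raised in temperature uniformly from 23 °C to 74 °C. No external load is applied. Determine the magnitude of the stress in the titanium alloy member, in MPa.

The copper has the larger α, so on heating it would change length more than the titanium alloy if both were free. The rigid plates force a common final length, so the copper is put into compression and the titanium alloy into tension, with equal and opposite forces P (no external load).
Compatibility of the two members (thermal + elastic change equal): (α₁ − α₂)ΔT = P·[1/(A₁E₁) + 1/(A₂E₂)].
|α₁ − α₂|·ΔT = 7.1×10⁻⁶ × 51 = 0.0003621.
1/(A₁E₁) + 1/(A₂E₂) = 1/(2225×114×10³) + 1/(2400×113×10³) = 7.63×10⁻⁹ N⁻¹.
P = 0.0003621 / 7.63×10⁻⁹ = 47460 N = 47.46 kN.
σ_{titanium alloy} = P/A₁ = 47460/2225 = 21.33 MPa, tensile.

σ ≈ 21.3 MPa (tensile)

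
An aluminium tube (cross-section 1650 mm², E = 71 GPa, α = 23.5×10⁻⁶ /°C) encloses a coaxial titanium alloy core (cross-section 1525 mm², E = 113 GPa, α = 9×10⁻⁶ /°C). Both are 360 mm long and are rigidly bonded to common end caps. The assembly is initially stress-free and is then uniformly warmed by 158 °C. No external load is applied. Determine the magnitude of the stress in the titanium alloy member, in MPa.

Equilibrium of a rigid end plate with no external load gives equal and opposite internal forces ±P in the two members. Since α_{aluminium} > α_{titanium alloy}, heating drives the aluminium into compression and the titanium alloy into tension.
Equating the net (thermal + elastic) strains gives |α₁ − α₂|·ΔT = P·[1/(A₁E₁) + 1/(A₂E₂)].
|α₁ − α₂|·ΔT = 14.5×10⁻⁶ × 158 = 0.002291.
1/(A₁E₁) + 1/(A₂E₂) = 1/(1650×71×10³) + 1/(1525×113×10³) = 1.434×10⁻⁸ N⁻¹.
So P = 0.002291 / 1.434×10⁻⁸ = 159.8 kN.
σ_{titanium alloy} = P/A₂ = 159800/1525 = 104.8 MPa, tensile.

σ ≈ 105 MPa (tensile)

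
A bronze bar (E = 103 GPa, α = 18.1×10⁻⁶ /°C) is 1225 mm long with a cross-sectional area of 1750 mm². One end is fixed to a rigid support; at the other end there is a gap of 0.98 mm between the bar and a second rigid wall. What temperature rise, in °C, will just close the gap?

ΔT ≈ 44.2 °C

Contact occurs when the free expansion equals the gap: αΔT L = 0.98 mm.
So ΔT = g/(αL) = 0.98/(18.1×10⁻⁶ × 1225) = 44.2 °C.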